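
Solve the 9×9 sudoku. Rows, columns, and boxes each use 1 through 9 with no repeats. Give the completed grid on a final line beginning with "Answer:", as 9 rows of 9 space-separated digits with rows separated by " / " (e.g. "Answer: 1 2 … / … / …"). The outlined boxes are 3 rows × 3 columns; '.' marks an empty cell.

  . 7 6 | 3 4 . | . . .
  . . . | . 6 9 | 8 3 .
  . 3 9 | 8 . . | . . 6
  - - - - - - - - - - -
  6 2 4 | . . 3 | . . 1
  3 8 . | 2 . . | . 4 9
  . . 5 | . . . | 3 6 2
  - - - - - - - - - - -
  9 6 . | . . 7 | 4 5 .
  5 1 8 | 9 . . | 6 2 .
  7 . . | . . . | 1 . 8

Step 1. [r6c1∈{1}] nothing but 1 survives at r6c1 ⇒ r6c1=1.
Step 2. [r7c5∈{1,2,3,8}] 8 has one home in row 7: r7c5 ⇒ r7c5=8.
Step 3. [r2c9∈{4,5,7}] 4 has one home in col 9: r2c9, so r2c9=4.
Step 4. [r2c4∈{1,5,7}] row 2 places 7 nowhere but r2c4, so r2c4=7.
Step 5. [r4c4∈{5}] r4c4's peers cover all but 5, so r4c4=5.
Step 6. [r4c7∈{7}] r4c7's peers cover all but 7 ⇒ r4c7=7.
Step 7. [r1c9∈{5}] nothing but 5 survives at r1c9, so r1c9=5.
Step 8. [r3c7∈{2}] only 2 remains possible at r3c7 ⇒ r3c7=2.
Step 9. [r9c5∈{2,3,5}] in col 5, 2 fits only at r9c5, so r9c5=2.
Step 10. [r8c6∈{4}] r8c6's peers cover all but 4 ⇒ r8c6=4.
Step 11. [r3c5∈{1,5}] r3c5 is the only open cell in col 5 admitting 5. So r3c5=5.
Step 12. [r3c6∈{1}] only 1 remains possible at r3c6. So r3c6=1.
Step 13. [r6c5∈{7,9}] row 6 places 7 nowhere but r6c5 ⇒ r6c5=7.
Step 14. [r7c3∈{2,3}] 2 has one home in row 7: r7c3. So r7c3=2.
Step 15. [r2c1∈{2}] r2c1's peers cover all but 2 ⇒ r2c1=2.
Step 16. [r9c8∈{9}] r9c8 has the single candidate 9. So r9c8=9.
Step 17. [r9c4∈{6}] r9c4's peers cover all but 6 ⇒ r9c4=6.
Step 18. [r7c9∈{3}] only 3 remains possible at r7c9, so r7c9=3.
Step 19. [r8c5∈{3}] r8c5's peers cover all but 3, so r8c5=3.
Step 20. [r8c9∈{7}] only 7 remains possible at r8c9 ⇒ r8c9=7.
Step 21. [r3c1∈{4}] r3c1 is down to just 4. So r3c1=4.
Step 22. [r1c8∈{1}] r1c8 is down to just 1. So r1c8=1.
Step 23. [r4c8∈{8}] nothing but 8 survives at r4c8, so r4c8=8.
Step 24. [r1c7∈{9}] r1c7's peers cover all but 9, so r1c7=9.
Step 25. [r3c8∈{7}] r3c8 has the single candidate 7, so r3c8=7.
Step 26. [r5c7∈{5}] r5c7 has the single candidate 5. So r5c7=5.
Step 27. [r5c5∈{1}] r5c5 is down to just 1, so r5c5=1.
Step 28. [r2c3∈{1}] only 1 remains possible at r2c3, so r2c3=1.
Step 29. [r6c4∈{4}] r6c4 is down to just 4 ⇒ r6c4=4.
Step 30. [r9c2∈{4}] r9c2 is down to just 4, so r9c2=4.
Step 31. [r5c6∈{6}] r5c6 has the single candidate 6, so r5c6=6.
Step 32. [r1c6∈{2}] nothing but 2 survives at r1c6, so r1c6=2.
Step 33. [r6c2∈{9}] r6c2 is down to just 9, so r6c2=9.
Step 34. [r9c3∈{3}] r9c3 is down to just 3. So r9c3=3.
Step 35. [r4c5∈{9}] r4c5 is down to just 9 ⇒ r4c5=9.
Step 36. [r7c4∈{1}] r7c4 has the single candidate 1. So r7c4=1.
Step 37. [r6c6∈{8}] nothing but 8 survives at r6c6. So r6c6=8.
Step 38. [r1c1∈{8}] r1c1's peers cover all but 8 ⇒ r1c1=8.
Step 39. [r9c6∈{5}] only 5 remains possible at r9c6 ⇒ r9c6=5.
Step 40. [r2c2∈{5}] r2c2 has the single candidate 5, so r2c2=5.
Step 41. [r5c3∈{7}] r5c3 is down to just 7, so r5c3=7.

Answer: 8 7 6 3 4 2 9 1 5 / 2 5 1 7 6 9 8 3 4 / 4 3 9 8 5 1 2 7 6 / 6 2 4 5 9 3 7 8 1 / 3 8 7 2 1 6 5 4 9 / 1 9 5 4 7 8 3 6 2 / 9 6 2 1 8 7 4 5 3 / 5 1 8 9 3 4 6 2 7 / 7 4 3 6 2 5 1 9 8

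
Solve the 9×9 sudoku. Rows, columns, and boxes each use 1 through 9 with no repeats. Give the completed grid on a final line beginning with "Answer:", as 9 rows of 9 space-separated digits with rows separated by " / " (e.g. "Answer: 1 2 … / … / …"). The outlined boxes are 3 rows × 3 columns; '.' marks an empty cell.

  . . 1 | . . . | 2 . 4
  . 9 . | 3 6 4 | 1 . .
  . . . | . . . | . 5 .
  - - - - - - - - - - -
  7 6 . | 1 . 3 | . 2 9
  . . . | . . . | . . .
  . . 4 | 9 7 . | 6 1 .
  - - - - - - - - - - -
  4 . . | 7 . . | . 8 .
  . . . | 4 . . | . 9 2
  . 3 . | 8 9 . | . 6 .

Step 1. [r3c4∈{2}] r3c4 has the single candidate 2. So r3c4=2.
Step 2. [r1c1∈{3,5,6,8}] across row 1, 6 lands solely at r1c1 ⇒ r1c1=6.
Step 3. [r5c1∈{1,2,3,5,8,9}] across col 1, 9 lands solely at r5c1. So r5c1=9.
Step 4. [r2c8∈{7}] r2c8's peers cover all but 7, so r2c8=7.
Step 5. [r2c9∈{8}] r2c9 has the single candidate 8. So r2c9=8.
Step 6. [r5c2∈{1,2,5,8}] r5c2 is the only open cell in row 5 admitting 1, so r5c2=1.
Step 7. [r5c8∈{3,4}] col 8 places 4 nowhere but r5c8 ⇒ r5c8=4.
Step 8. [r1c6∈{5,7,8,9}] 9 has one home in row 1: r1c6. So r1c6=9.
Step 9. [r1c2∈{5,7,8}] r1c2 is the only open cell in row 1 admitting 7. So r1c2=7.
Step 10. [r1c5∈{5,8}] 8 has one home in row 1: r1c5. So r1c5=8.
Step 11. [r7c3∈{2,5,6,9}] in row 7, 9 fits only at r7c3. So r7c3=9.
Step 12. [r7c6∈{1,2,5,6}] r7c6 is the only open cell in row 7 admitting 6, so r7c6=6.
Step 13. [r8c3∈{5,6,7,8}] 6 has one home in row 8: r8c3 ⇒ r8c3=6.
Step 14. [r8c7∈{3,5,7}] row 8 places 7 nowhere but r8c7, so r8c7=7.
Step 15. [r8c5∈{1,3,5}] in row 8, 3 fits only at r8c5 ⇒ r8c5=3.
Step 16. [r3c5∈{1}] r3c5 is down to just 1. So r3c5=1.
Step 17. [r7c9∈{1,3,5}] row 7 places 1 nowhere but r7c9 ⇒ r7c9=1.
Step 18. [r9c9∈{5}] r9c9's peers cover all but 5, so r9c9=5.
Step 19. [r6c9∈{3}] nothing but 3 survives at r6c9. So r6c9=3.
Step 20. [r5c3∈{2,3,5,8}] across row 5, 3 lands solely at r5c3 ⇒ r5c3=3.
Step 21. [r3c3∈{8}] r3c3's peers cover all but 8 ⇒ r3c3=8.
Step 22. [r4c3∈{5}] only 5 remains possible at r4c3, so r4c3=5.
Step 23. [r6c6∈{2,5,8}] in row 6, 5 fits only at r6c6, so r6c6=5.
Step 24. [r7c5∈{2,5}] col 5 places 5 nowhere but r7c5. So r7c5=5.
Step 25. [r9c6∈{1,2}] box 8 places 2 nowhere but r9c6, so r9c6=2.
Step 26. [r2c1∈{2,5}] 5 has one home in row 2: r2c1. So r2c1=5.
Step 27. [r6c1∈{2,8}] 2 has one home in col 1: r6c1. So r6c1=2.
Step 28. [r8c1∈{1,8}] 8 has one home in col 1: r8c1. So r8c1=8.
Step 29. [r5c7∈{5,8}] row 5 places 5 nowhere but r5c7 ⇒ r5c7=5.
Step 30. [r3c7∈{3,9}] across row 3, 9 lands solely at r3c7 ⇒ r3c7=9.
Step 31. [r2c3∈{2}] r2c3 has the single candidate 2. So r2c3=2.
Step 32. [r5c6∈{8}] r5c6 has the single candidate 8 ⇒ r5c6=8.
Step 33. [r1c8∈{3}] r1c8's peers cover all but 3 ⇒ r1c8=3.
Step 34. [r5c4∈{6}] r5c4 has the single candidate 6, so r5c4=6.
Step 35. [r5c5∈{2}] r5c5 has the single candidate 2. So r5c5=2.
Step 36. [r8c2∈{5}] r8c2 has the single candidate 5. So r8c2=5.
Step 37. [r9c3∈{7}] only 7 remains possible at r9c3, so r9c3=7.
Step 38. [r9c7∈{4}] r9c7 has the single candidate 4. So r9c7=4.
Step 39. [r3c2∈{4}] r3c2 is down to just 4 ⇒ r3c2=4.
Step 40. [r1c4∈{5}] only 5 remains possible at r1c4, so r1c4=5.
Step 41. [r3c6∈{7}] only 7 remains possible at r3c6 ⇒ r3c6=7.
Step 42. [r7c2∈{2}] r7c2's peers cover all but 2. So r7c2=2.
Step 43. [r7c7∈{3}] nothing but 3 survives at r7c7. So r7c7=3.
Step 44. [r9c1∈{1}] r9c1's peers cover all but 1. So r9c1=1.
Step 45. [r4c7∈{8}] only 8 remains possible at r4c7, so r4c7=8.
Step 46. [r3c1∈{3}] r3c1 has the single candidate 3 ⇒ r3c1=3.
Step 47. [r3c9∈{6}] nothing but 6 survives at r3c9, so r3c9=6.
Step 48. [r6c2∈{8}] r6c2 is down to just 8, so r6c2=8.
Step 49. [r4c5∈{4}] r4c5 has the single candidate 4 ⇒ r4c5=4.
Step 50. [r8c6∈{1}] r8c6 is down to just 1, so r8c6=1.
Step 51. [r5c9∈{7}] r5c9's peers cover all but 7, so r5c9=7.

Answer: 6 7 1 5 8 9 2 3 4 / 5 9 2 3 6 4 1 7 8 / 3 4 8 2 1 7 9 5 6 / 7 6 5 1 4 3 8 2 9 / 9 1 3 6 2 8 5 4 7 / 2 8 4 9 7 5 6 1 3 / 4 2 9 7 5 6 3 8 1 / 8 5 6 4 3 1 7 9 2 / 1 3 7 8 9 2 4 6 5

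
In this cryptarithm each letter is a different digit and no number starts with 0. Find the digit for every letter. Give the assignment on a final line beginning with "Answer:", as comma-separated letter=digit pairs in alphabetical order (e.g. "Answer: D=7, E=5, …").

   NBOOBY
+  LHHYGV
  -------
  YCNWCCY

Step 1. [col 1: Y + V ≡ Y (mod 10)] from column 1 (nothing yet, carry-in 0, all letters distinct, none taken yet): V must equal 0 ⇒ V=0.
Step 2. [col 1: Y + V ≡ Y (mod 10)] no forcing yet in column 1 (carry-in 0); Y=1 is free and consistent — try it, so Y=1.
Step 3. [col 2: B + G ≡ C (mod 10)] no forcing yet in column 2 (carry-in 0); B=4 is free and consistent — try it. So B=4.
Step 4. [col 2: B + G ≡ C (mod 10)] C=6 is one option consistent with column 2 (B + G ≡ C (mod 10), carry-in 0) — take it. So C=6.
Step 5. [col 2: B + G ≡ C (mod 10)] in column 2 we have B+G≡C with carry-in 0; given B=4, C=6 and digits 0,1,4,6 already taken and all letters distinct, that pins G to 2. So G=2.
Step 6. [col 3: O + Y ≡ C (mod 10)] column 3: given Y=1, C=6, carry-in 0, and digits 0,1,2,4,6 already taken and all letters distinct, O+Y≡C (mod 10) forces O=5, so O=5.
Step 7. [col 4: O + H ≡ W (mod 10)] H=3 is one option consistent with column 4 (O + H ≡ W (mod 10), carry-in 0) — take it, so H=3.
Step 8. [col 4: O + H ≡ W (mod 10)] column 4: given O=5, H=3, carry-in 0, and digits 0,1,2,3,4,5,6 already taken and all letters distinct, O+H≡W (mod 10) forces W=8. So W=8.
Step 9. [col 5: B + H ≡ N (mod 10)] in column 5 we have B+H≡N with carry-in 0; given B=4, H=3 and digits 0,1,2,3,4,5,6,8 already taken and all letters distinct, that pins N to 7, so N=7.
Step 10. [col 6: N + L ≡ C (mod 10)] column 6 reads N+L+carry(0)=C with N=7, C=6; with digits 0,1,2,3,4,5,6,7,8 already taken and all letters distinct, the only value for L is 9, so L=9.

Answer: B=4, C=6, G=2, H=3, L=9, N=7, O=5, V=0, W=8, Y=1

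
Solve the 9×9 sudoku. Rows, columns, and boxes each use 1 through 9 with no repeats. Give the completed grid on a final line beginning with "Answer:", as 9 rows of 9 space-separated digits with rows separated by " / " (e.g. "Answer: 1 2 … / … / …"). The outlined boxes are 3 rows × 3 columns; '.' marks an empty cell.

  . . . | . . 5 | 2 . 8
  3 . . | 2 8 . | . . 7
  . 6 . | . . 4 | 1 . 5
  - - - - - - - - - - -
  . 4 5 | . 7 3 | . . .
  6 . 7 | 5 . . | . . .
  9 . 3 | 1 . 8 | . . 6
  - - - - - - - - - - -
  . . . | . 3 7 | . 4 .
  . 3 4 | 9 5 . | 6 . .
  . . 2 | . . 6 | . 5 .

Step 1. [r5c9∈{1,2,3,4,9}] in col 9, 4 fits only at r5c9. So r5c9=4.
Step 2. [r7c9∈{1,2,9}] 2 has one home in row 7: r7c9. So r7c9=2.
Step 3. [r3c5∈{9}] r3c5's peers cover all but 9, so r3c5=9.
Step 4. [r8c9∈{1}] only 1 remains possible at r8c9. So r8c9=1.
Step 5. [r4c9∈{9}] r4c9 is down to just 9. So r4c9=9.
Step 6. [r4c7∈{8}] nothing but 8 survives at r4c7. So r4c7=8.
Step 7. [r5c5∈{2}] r5c5 is down to just 2, so r5c5=2.
Step 8. [r7c7∈{9}] r7c7's peers cover all but 9, so r7c7=9.
Step 9. [r9c2∈{1,7,8,9}] across row 9, 9 lands solely at r9c2. So r9c2=9.
Step 10. [r7c4∈{8}] only 8 remains possible at r7c4, so r7c4=8.
Step 11. [r9c1∈{1,7,8}] 8 has one home in row 9: r9c1 ⇒ r9c1=8.
Step 12. [r1c2∈{1,7}] across col 2, 7 lands solely at r1c2, so r1c2=7.
Step 13. [r9c7∈{3,7}] across row 9, 7 lands solely at r9c7. So r9c7=7.
Step 14. [r2c6∈{1}] r2c6 is down to just 1 ⇒ r2c6=1.
Step 15. [r3c8∈{3}] r3c8 is down to just 3, so r3c8=3.
Step 16. [r2c3∈{9}] r2c3 has the single candidate 9. So r2c3=9.
Step 17. [r1c5∈{6}] r1c5 is down to just 6. So r1c5=6.
Step 18. [r7c1∈{1,5}] across col 1, 5 lands solely at r7c1. So r7c1=5.
Step 19. [r7c2∈{1}] r7c2's peers cover all but 1, so r7c2=1.
Step 20. [r4c1∈{1,2}] in box 4, 1 fits only at r4c1. So r4c1=1.
Step 21. [r6c5∈{4}] r6c5 has the single candidate 4. So r6c5=4.
Step 22. [r6c2∈{2}] r6c2 is down to just 2 ⇒ r6c2=2.
Step 23. [r1c3∈{1}] r1c3 has the single candidate 1. So r1c3=1.
Step 24. [r4c4∈{6}] r4c4 has the single candidate 6 ⇒ r4c4=6.
Step 25. [r2c7∈{4}] only 4 remains possible at r2c7. So r2c7=4.
Step 26. [r1c8∈{9}] r1c8 has the single candidate 9. So r1c8=9.
Step 27. [r9c5∈{1}] r9c5's peers cover all but 1. So r9c5=1.
Step 28. [r2c8∈{6}] r2c8 is down to just 6. So r2c8=6.
Step 29. [r3c1∈{2}] r3c1 is down to just 2. So r3c1=2.
Step 30. [r6c7∈{5}] only 5 remains possible at r6c7, so r6c7=5.
Step 31. [r5c7∈{3}] r5c7 has the single candidate 3, so r5c7=3.
Step 32. [r5c6∈{9}] nothing but 9 survives at r5c6. So r5c6=9.
Step 33. [r1c4∈{3}] r1c4's peers cover all but 3 ⇒ r1c4=3.
Step 34. [r9c4∈{4}] nothing but 4 survives at r9c4. So r9c4=4.
Step 35. [r5c2∈{8}] r5c2's peers cover all but 8 ⇒ r5c2=8.
Step 36. [r2c2∈{5}] r2c2 has the single candidate 5. So r2c2=5.
Step 37. [r5c8∈{1}] r5c8 has the single candidate 1, so r5c8=1.
Step 38. [r3c4∈{7}] only 7 remains possible at r3c4, so r3c4=7.
Step 39. [r9c9∈{3}] r9c9's peers cover all but 3 ⇒ r9c9=3.
Step 40. [r8c8∈{8}] r8c8's peers cover all but 8. So r8c8=8.
Step 41. [r6c8∈{7}] r6c8 is down to just 7, so r6c8=7.
Step 42. [r1c1∈{4}] only 4 remains possible at r1c1 ⇒ r1c1=4.
Step 43. [r8c1∈{7}] only 7 remains possible at r8c1 ⇒ r8c1=7.
Step 44. [r4c8∈{2}] r4c8 has the single candidate 2. So r4c8=2.
Step 45. [r8c6∈{2}] only 2 remains possible at r8c6. So r8c6=2.
Step 46. [r3c3∈{8}] r3c3's peers cover all but 8 ⇒ r3c3=8.
Step 47. [r7c3∈{6}] r7c3 has the single candidate 6 ⇒ r7c3=6.

Answer: 4 7 1 3 6 5 2 9 8 / 3 5 9 2 8 1 4 6 7 / 2 6 8 7 9 4 1 3 5 / 1 4 5 6 7 3 8 2 9 / 6 8 7 5 2 9 3 1 4 / 9 2 3 1 4 8 5 7 6 / 5 1 6 8 3 7 9 4 2 / 7 3 4 9 5 2 6 8 1 / 8 9 2 4 1 6 7 5 3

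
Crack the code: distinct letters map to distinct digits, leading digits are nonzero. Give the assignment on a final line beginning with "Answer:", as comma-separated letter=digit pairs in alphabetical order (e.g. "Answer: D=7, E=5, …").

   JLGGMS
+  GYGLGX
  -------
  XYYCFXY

Step 1. [col 1: S + X ≡ Y (mod 10)] no forcing yet in column 1 (carry-in 0); Y=3 is free and consistent — try it ⇒ Y=3.
Step 2. [col 1: S + X ≡ Y (mod 10)] no forcing yet in column 1 (carry-in 0); S=2 is free and consistent — try it, so S=2.
Step 3. [col 1: S + X ≡ Y (mod 10)] from column 1 (S=2, Y=3, carry-in 0, digits 2,3 already taken and all letters distinct): X must equal 1, so X=1.
Step 4. [col 2: M + G ≡ X (mod 10)] several values work for M in column 2 (M + G ≡ X (mod 10), carry-in 0); try M=7. So M=7.
Step 5. [col 2: M + G ≡ X (mod 10)] in column 2 we have M+G≡X with carry-in 0; given M=7, X=1 and digits 1,2,3,7 already taken and all letters distinct, that pins G to 4 ⇒ G=4.
Step 6. [col 3: G + L ≡ F (mod 10)] column 3 (G + L ≡ F (mod 10), carry-in 1) doesn't pin F yet; pick F=5 and continue ⇒ F=5.
Step 7. [col 3: G + L ≡ F (mod 10)] from column 3 (G=4, F=5, carry-in 1, digits 1,2,3,4,5,7 already taken and all letters distinct): L must equal 0 ⇒ L=0.
Step 8. [col 4: G + G ≡ C (mod 10)] column 4 reads G+G+carry(0)=C with G=4; with digits 0,1,2,3,4,5,7 already taken and all letters distinct, the only value for C is 8. So C=8.
Step 9. [col 6: J + G ≡ Y (mod 10)] in column 6 we have J+G≡Y with carry-in 0; given G=4, Y=3 and digits 0,1,2,3,4,5,7,8 already taken and all letters distinct, that pins J to 9, so J=9.

Answer: C=8, F=5, G=4, J=9, L=0, M=7, S=2, X=1, Y=3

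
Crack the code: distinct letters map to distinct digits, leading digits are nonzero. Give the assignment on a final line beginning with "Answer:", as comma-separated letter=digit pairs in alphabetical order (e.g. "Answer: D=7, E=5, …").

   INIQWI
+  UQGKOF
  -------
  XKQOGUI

Step 1. [col 1: I + F ≡ I (mod 10)] in column 1 we have I+F≡I with carry-in 0; given nothing yet and all letters distinct, none taken yet, that pins F to 0 ⇒ F=0.
Step 2. [col 1: I + F ≡ I (mod 10)] no forcing yet in column 1 (carry-in 0); I=5 is free and consistent — try it ⇒ I=5.
Step 3. [col 2: W + O ≡ U (mod 10)] several values work for U in column 2 (W + O ≡ U (mod 10), carry-in 0); try U=8. So U=8.
Step 4. [X] the sum has 7 digits but both addends have 6; that extra leading digit X is the final carry, namely 1 ⇒ X=1.
Step 5. [col 2: W + O ≡ U (mod 10)] no forcing yet in column 2 (carry-in 0); O=2 is free and consistent — try it. So O=2.
Step 6. [col 2: W + O ≡ U (mod 10)] column 2: given O=2, U=8, carry-in 0, and digits 0,1,2,5,8 already taken and all letters distinct, W+O≡U (mod 10) forces W=6. So W=6.
Step 7. [col 3: Q + K ≡ G (mod 10)] several values work for K in column 3 (Q + K ≡ G (mod 10), carry-in 0); try K=4, so K=4.
Step 8. [col 3: Q + K ≡ G (mod 10)] several values work for G in column 3 (Q + K ≡ G (mod 10), carry-in 0); try G=7. So G=7.
Step 9. [col 3: Q + K ≡ G (mod 10)] in column 3 we have Q+K≡G with carry-in 0; given K=4, G=7 and digits 0,1,2,4,5,6,7,8 already taken and all letters distinct, that pins Q to 3. So Q=3.
Step 10. [col 5: N + Q ≡ Q (mod 10)] column 5 reads N+Q+carry(1)=Q with Q=3; with digits 0,1,2,3,4,5,6,7,8 already taken and all letters distinct, the only value for N is 9 ⇒ N=9.

Answer: F=0, G=7, I=5, K=4, N=9, O=2, Q=3, U=8, W=6, X=1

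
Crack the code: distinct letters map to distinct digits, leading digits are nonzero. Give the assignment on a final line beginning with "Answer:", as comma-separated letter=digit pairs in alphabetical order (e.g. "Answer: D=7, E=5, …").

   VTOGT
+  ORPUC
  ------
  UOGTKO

Step 1. [col 1: T + C ≡ O (mod 10)] several values work for T in column 1 (T + C ≡ O (mod 10), carry-in 0); try T=6, so T=6.
Step 2. [U] U is the leading digit of a 6-digit sum of two 5-digit numbers; the final carry is exactly 1, so U=1.
Step 3. [col 1: T + C ≡ O (mod 10)] no forcing yet in column 1 (carry-in 0); C=8 is free and consistent — try it, so C=8.
Step 4. [col 1: T + C ≡ O (mod 10)] column 1 reads T+C+carry(0)=O with T=6, C=8; with digits 1,6,8 already taken and all letters distinct, the only value for O is 4, so O=4.
Step 5. [col 2: G + U ≡ K (mod 10)] several values work for K in column 2 (G + U ≡ K (mod 10), carry-in 1); try K=5. So K=5.
Step 6. [col 2: G + U ≡ K (mod 10)] in column 2 we have G+U≡K with carry-in 1; given U=1, K=5 and digits 1,4,5,6,8 already taken and all letters distinct, that pins G to 3, so G=3.
Step 7. [col 3: O + P ≡ T (mod 10)] column 3: given O=4, T=6, carry-in 0, and digits 1,3,4,5,6,8 already taken and all letters distinct, O+P≡T (mod 10) forces P=2, so P=2.
Step 8. [col 4: T + R ≡ G (mod 10)] from column 4 (T=6, G=3, carry-in 0, digits 1,2,3,4,5,6,8 already taken and all letters distinct): R must equal 7 ⇒ R=7.
Step 9. [col 5: V + O ≡ O (mod 10)] in column 5 we have V+O≡O with carry-in 1; given O=4 and digits 1,2,3,4,5,6,7,8 already taken and all letters distinct, that pins V to 9, so V=9.

Answer: C=8, G=3, K=5, O=4, P=2, R=7, T=6, U=1, V=9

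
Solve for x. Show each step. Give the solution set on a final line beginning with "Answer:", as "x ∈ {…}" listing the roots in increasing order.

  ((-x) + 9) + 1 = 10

Step 1. [((-x) + 9) + 1 = 10] subtract 1: x sits inside (… + 1), so sub: (-x) + 9 = 9.
Step 2. [(-x) + 9 = 9] the outer +9 inverts by subtracting 9, so sub: -x = 0.
Step 3. [-x = 0] leading − — multiply by −1, so neg: x = 0.

Answer: x ∈ {0}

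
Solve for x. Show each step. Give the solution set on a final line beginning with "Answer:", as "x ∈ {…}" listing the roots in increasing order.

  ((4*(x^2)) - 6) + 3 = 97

Step 1. [((4*(x^2)) - 6) + 3 = 97] 3 comes off first (subtract 3). So sub: (4*(x^2)) - 6 = 94.
Step 2. [(4*(x^2)) - 6 = 94] add 6: x sits inside (… - 6) ⇒ sub: 4*(x^2) = 100.
Step 3. [4*(x^2) = 100] 4 out front; divide by 4, so div: x^2 = 25.
Step 4. [x^2 = 25] √ both sides: 25 ≥ 0 gives two branches. So sqrt: x = 5 or -5.

Answer: x ∈ {-5, 5}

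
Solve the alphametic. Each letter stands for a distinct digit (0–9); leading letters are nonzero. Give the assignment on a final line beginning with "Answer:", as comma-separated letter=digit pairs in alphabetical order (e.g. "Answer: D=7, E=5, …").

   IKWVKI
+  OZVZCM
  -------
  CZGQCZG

Step 1. [C] C is the leading digit of a 7-digit sum of two 6-digit numbers; the final carry is exactly 1, so C=1.
Step 2. [col 1: I + M ≡ G (mod 10)] no forcing yet in column 1 (carry-in 0); M=2 is free and consistent — try it, so M=2.
Step 3. [col 1: I + M ≡ G (mod 10)] no forcing yet in column 1 (carry-in 0); G=0 is free and consistent — try it, so G=0.
Step 4. [col 1: I + M ≡ G (mod 10)] in column 1 we have I+M≡G with carry-in 0; given M=2, G=0 and digits 0,1,2 already taken and all letters distinct, that pins I to 8. So I=8.
Step 5. [col 2: K + C ≡ Z (mod 10)] column 2 (K + C ≡ Z (mod 10), carry-in 1) doesn't pin K yet; pick K=4 and continue, so K=4.
Step 6. [col 2: K + C ≡ Z (mod 10)] in column 2 we have K+C≡Z with carry-in 1; given K=4, C=1 and digits 0,1,2,4,8 already taken and all letters distinct, that pins Z to 6 ⇒ Z=6.
Step 7. [col 3: V + Z ≡ C (mod 10)] column 3: given Z=6, C=1, carry-in 0, and digits 0,1,2,4,6,8 already taken and all letters distinct, V+Z≡C (mod 10) forces V=5, so V=5.
Step 8. [col 4: W + V ≡ Q (mod 10)] Q=9 is one option consistent with column 4 (W + V ≡ Q (mod 10), carry-in 1) — take it, so Q=9.
Step 9. [col 4: W + V ≡ Q (mod 10)] in column 4 we have W+V≡Q with carry-in 1; given V=5, Q=9 and digits 0,1,2,4,5,6,8,9 already taken and all letters distinct, that pins W to 3, so W=3.
Step 10. [col 6: I + O ≡ Z (mod 10)] from column 6 (I=8, Z=6, carry-in 1, digits 0,1,2,3,4,5,6,8,9 already taken and all letters distinct): O must equal 7, so O=7.

Answer: C=1, G=0, I=8, K=4, M=2, O=7, Q=9, V=5, W=3, Z=6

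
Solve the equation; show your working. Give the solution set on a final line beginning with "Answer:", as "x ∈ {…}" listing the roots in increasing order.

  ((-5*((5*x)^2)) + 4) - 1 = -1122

Step 1. [((-5*((5*x)^2)) + 4) - 1 = -1122] the outer -1 inverts by adding 1. So sub: (-5*((5*x)^2)) + 4 = -1121.
Step 2. [(-5*((5*x)^2)) + 4 = -1121] 4 comes off first (subtract 4) ⇒ sub: -5*((5*x)^2) = -1125.
Step 3. [-5*((5*x)^2) = -1125] LHS = -5·(…); ÷-5 both sides, so div: (5*x)^2 = 225.
Step 4. [(5*x)^2 = 225] LHS squared, RHS 225 ≥ 0: apply √ (±), so sqrt: 5*x = 15 or -15.
Step 5. [5*x = 15 or -15] divide by the outer 5. So div: x = 3 or -3.

Answer: x ∈ {-3, 3}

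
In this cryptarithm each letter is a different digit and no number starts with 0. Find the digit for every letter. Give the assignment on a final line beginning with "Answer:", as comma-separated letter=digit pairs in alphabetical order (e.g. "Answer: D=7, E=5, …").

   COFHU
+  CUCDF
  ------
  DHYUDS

Step 1. [D] the sum has 6 digits but both addends have 5; that extra leading digit D is the final carry, namely 1 ⇒ D=1.
Step 2. [col 1: U + F ≡ S (mod 10)] F=7 is one option consistent with column 1 (U + F ≡ S (mod 10), carry-in 0) — take it. So F=7.
Step 3. [col 1: U + F ≡ S (mod 10)] S=9 is one option consistent with column 1 (U + F ≡ S (mod 10), carry-in 0) — take it. So S=9.
Step 4. [col 1: U + F ≡ S (mod 10)] from column 1 (F=7, S=9, carry-in 0, digits 1,7,9 already taken and all letters distinct): U must equal 2 ⇒ U=2.
Step 5. [col 2: H + D ≡ D (mod 10)] column 2: given D=1, carry-in 0, and digits 1,2,7,9 already taken and all letters distinct, H+D≡D (mod 10) forces H=0, so H=0.
Step 6. [col 3: F + C ≡ U (mod 10)] column 3: given F=7, U=2, carry-in 0, and digits 0,1,2,7,9 already taken and all letters distinct, F+C≡U (mod 10) forces C=5 ⇒ C=5.
Step 7. [col 4: O + U ≡ Y (mod 10)] column 4 reads O+U+carry(1)=Y with U=2; with digits 0,1,2,5,7,9 already taken and all letters distinct, the only value for Y is 6 ⇒ Y=6.
Step 8. [col 4: O + U ≡ Y (mod 10)] column 4 reads O+U+carry(1)=Y with U=2, Y=6; with digits 0,1,2,5,6,7,9 already taken and all letters distinct, the only value for O is 3. So O=3.

Answer: C=5, D=1, F=7, H=0, O=3, S=9, U=2, Y=6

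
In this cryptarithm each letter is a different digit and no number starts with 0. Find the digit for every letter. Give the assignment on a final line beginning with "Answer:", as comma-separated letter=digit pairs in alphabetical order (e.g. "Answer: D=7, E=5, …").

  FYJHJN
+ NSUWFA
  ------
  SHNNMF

Step 1. [col 1: N + A ≡ F (mod 10)] several values work for N in column 1 (N + A ≡ F (mod 10), carry-in 0); try N=2. So N=2.
Step 2. [col 1: N + A ≡ F (mod 10)] column 1 (N + A ≡ F (mod 10), carry-in 0) doesn't pin F yet; pick F=1 and continue, so F=1.
Step 3. [col 1: N + A ≡ F (mod 10)] in column 1 we have N+A≡F with carry-in 0; given N=2, F=1 and digits 1,2 already taken and all letters distinct, that pins A to 9, so A=9.
Step 4. [col 2: J + F ≡ M (mod 10)] no forcing yet in column 2 (carry-in 1); M=7 is free and consistent — try it ⇒ M=7.
Step 5. [col 2: J + F ≡ M (mod 10)] from column 2 (F=1, M=7, carry-in 1, digits 1,2,7,9 already taken and all letters distinct): J must equal 5. So J=5.
Step 6. [col 3: H + W ≡ N (mod 10)] no forcing yet in column 3 (carry-in 0); W=8 is free and consistent — try it. So W=8.
Step 7. [col 3: H + W ≡ N (mod 10)] column 3: given W=8, N=2, carry-in 0, and digits 1,2,5,7,8,9 already taken and all letters distinct, H+W≡N (mod 10) forces H=4. So H=4.
Step 8. [col 4: J + U ≡ N (mod 10)] column 4 reads J+U+carry(1)=N with J=5, N=2; with digits 1,2,4,5,7,8,9 already taken and all letters distinct, the only value for U is 6 ⇒ U=6.
Step 9. [col 5: Y + S ≡ H (mod 10)] column 5 (Y + S ≡ H (mod 10), carry-in 1) doesn't pin Y yet; pick Y=0 and continue ⇒ Y=0.
Step 10. [col 5: Y + S ≡ H (mod 10)] column 5: given Y=0, H=4, carry-in 1, and digits 0,1,2,4,5,6,7,8,9 already taken and all letters distinct, Y+S≡H (mod 10) forces S=3 ⇒ S=3.

Answer: A=9, F=1, H=4, J=5, M=7, N=2, S=3, U=6, W=8, Y=0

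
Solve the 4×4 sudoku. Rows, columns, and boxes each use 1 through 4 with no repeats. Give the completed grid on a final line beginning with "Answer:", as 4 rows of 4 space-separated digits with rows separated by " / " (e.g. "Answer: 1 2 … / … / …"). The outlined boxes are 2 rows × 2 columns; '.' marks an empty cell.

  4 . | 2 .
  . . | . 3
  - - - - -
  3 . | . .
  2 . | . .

Step 1. [r1c4∈{1}] r1c4's peers cover all but 1. So r1c4=1.
Step 2. [r4c4∈{4}] r4c4 is down to just 4, so r4c4=4.
Step 3. [r4c2∈{1}] nothing but 1 survives at r4c2, so r4c2=1.
Step 4. [r3c3∈{1}] only 1 remains possible at r3c3, so r3c3=1.
Step 5. [r2c1∈{1}] r2c1's peers cover all but 1. So r2c1=1.
Step 6. [r2c3∈{4}] r2c3 is down to just 4. So r2c3=4.
Step 7. [r3c4∈{2}] nothing but 2 survives at r3c4. So r3c4=2.
Step 8. [r2c2∈{2}] nothing but 2 survives at r2c2. So r2c2=2.
Step 9. [r4c3∈{3}] r4c3 is down to just 3 ⇒ r4c3=3.
Step 10. [r1c2∈{3}] r1c2's peers cover all but 3, so r1c2=3.
Step 11. [r3c2∈{4}] r3c2 has the single candidate 4, so r3c2=4.

Answer: 4 3 2 1 / 1 2 4 3 / 3 4 1 2 / 2 1 3 4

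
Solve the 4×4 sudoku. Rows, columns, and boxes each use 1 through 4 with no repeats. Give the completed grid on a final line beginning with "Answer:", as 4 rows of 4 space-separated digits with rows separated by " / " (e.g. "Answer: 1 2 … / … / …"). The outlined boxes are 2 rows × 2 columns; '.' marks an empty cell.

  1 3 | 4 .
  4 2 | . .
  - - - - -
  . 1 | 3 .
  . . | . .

Step 1. [r4c3∈{1,2}] col 3 places 2 nowhere but r4c3. So r4c3=2.
Step 2. [r4c4∈{1,4}] row 4 places 1 nowhere but r4c4. So r4c4=1.
Step 3. [r2c3∈{1}] r2c3 has the single candidate 1 ⇒ r2c3=1.
Step 4. [r3c1∈{2}] nothing but 2 survives at r3c1 ⇒ r3c1=2.
Step 5. [r3c4∈{4}] r3c4 has the single candidate 4. So r3c4=4.
Step 6. [r2c4∈{3}] r2c4 has the single candidate 3. So r2c4=3.
Step 7. [r4c2∈{4}] r4c2 is down to just 4 ⇒ r4c2=4.
Step 8. [r4c1∈{3}] r4c1's peers cover all but 3 ⇒ r4c1=3.
Step 9. [r1c4∈{2}] nothing but 2 survives at r1c4, so r1c4=2.

Answer: 1 3 4 2 / 4 2 1 3 / 2 1 3 4 / 3 4 2 1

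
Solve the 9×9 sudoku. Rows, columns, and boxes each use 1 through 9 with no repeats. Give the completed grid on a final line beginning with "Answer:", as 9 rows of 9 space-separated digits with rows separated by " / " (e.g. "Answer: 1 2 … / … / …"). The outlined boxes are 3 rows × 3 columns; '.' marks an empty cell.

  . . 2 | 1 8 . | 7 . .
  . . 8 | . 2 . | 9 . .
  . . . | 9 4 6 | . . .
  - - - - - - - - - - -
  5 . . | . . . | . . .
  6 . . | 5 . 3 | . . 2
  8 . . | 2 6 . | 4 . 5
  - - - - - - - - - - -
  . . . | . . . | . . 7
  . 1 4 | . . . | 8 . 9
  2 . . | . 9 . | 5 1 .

Step 1. [r2c4∈{3,7}] 3 has one home in box 2: r2c4 ⇒ r2c4=3.
Step 2. [r2c6∈{5,7}] in box 2, 7 fits only at r2c6. So r2c6=7.
Step 3. [r5c2∈{4,7,9}] r5c2 is the only open cell in row 5 admitting 4, so r5c2=4.
Step 4. [r5c8∈{7,8,9}] in row 5, 8 fits only at r5c8, so r5c8=8.
Step 5. [r5c3∈{1,7,9}] r5c3 is the only open cell in row 5 admitting 9 ⇒ r5c3=9.
Step 6. [r1c6∈{5}] r1c6 is down to just 5, so r1c6=5.
Step 7. [r5c7∈{1}] only 1 remains possible at r5c7. So r5c7=1.
Step 8. [r5c5∈{7}] r5c5 is down to just 7, so r5c5=7.
Step 9. [r4c5∈{1}] r4c5 is down to just 1, so r4c5=1.
Step 10. [r7c6∈{1,2,4,8}] across row 7, 1 lands solely at r7c6 ⇒ r7c6=1.
Step 11. [r6c3∈{1,3,7}] row 6 places 1 nowhere but r6c3. So r6c3=1.
Step 12. [r3c9∈{1,3,8}] across row 3, 8 lands solely at r3c9. So r3c9=8.
Step 13. [r3c1∈{1,3,7}] across row 3, 1 lands solely at r3c1 ⇒ r3c1=1.
Step 14. [r8c1∈{3,7}] 7 has one home in col 1: r8c1, so r8c1=7.
Step 15. [r8c4∈{6}] r8c4 is down to just 6, so r8c4=6.
Step 16. [r2c1∈{4}] r2c1 has the single candidate 4 ⇒ r2c1=4.
Step 17. [r8c5∈{3,5}] 5 has one home in row 8: r8c5. So r8c5=5.
Step 18. [r8c8∈{2,3}] 3 has one home in row 8: r8c8, so r8c8=3.
Step 19. [r6c2∈{3,7}] row 6 places 3 nowhere but r6c2. So r6c2=3.
Step 20. [r9c3∈{3,6}] r9c3 is the only open cell in row 9 admitting 3. So r9c3=3.
Step 21. [r7c3∈{5,6}] in col 3, 6 fits only at r7c3 ⇒ r7c3=6.
Step 22. [r9c9∈{4,6}] across row 9, 6 lands solely at r9c9. So r9c9=6.
Step 23. [r3c3∈{5,7}] 5 has one home in col 3: r3c3, so r3c3=5.
Step 24. [r9c2∈{8}] r9c2's peers cover all but 8 ⇒ r9c2=8.
Step 25. [r4c6∈{4,8,9}] r4c6 is the only open cell in col 6 admitting 8, so r4c6=8.
Step 26. [r4c8∈{6,7,9}] across row 4, 9 lands solely at r4c8 ⇒ r4c8=9.
Step 27. [r7c8∈{2,4}] box 9 places 4 nowhere but r7c8. So r7c8=4.
Step 28. [r3c7∈{2,3}] row 3 places 3 nowhere but r3c7 ⇒ r3c7=3.
Step 29. [r1c8∈{6}] r1c8 is down to just 6 ⇒ r1c8=6.
Step 30. [r1c2∈{9}] r1c2's peers cover all but 9. So r1c2=9.
Step 31. [r9c6∈{4}] r9c6 has the single candidate 4, so r9c6=4.
Step 32. [r3c2∈{7}] r3c2 has the single candidate 7, so r3c2=7.
Step 33. [r1c9∈{4}] r1c9 is down to just 4. So r1c9=4.
Step 34. [r4c4∈{4}] r4c4 is down to just 4. So r4c4=4.
Step 35. [r2c2∈{6}] r2c2 has the single candidate 6 ⇒ r2c2=6.
Step 36. [r7c5∈{3}] only 3 remains possible at r7c5. So r7c5=3.
Step 37. [r3c8∈{2}] r3c8 has the single candidate 2. So r3c8=2.
Step 38. [r4c9∈{3}] only 3 remains possible at r4c9, so r4c9=3.
Step 39. [r8c6∈{2}] r8c6 has the single candidate 2 ⇒ r8c6=2.
Step 40. [r2c8∈{5}] r2c8's peers cover all but 5 ⇒ r2c8=5.
Step 41. [r4c7∈{6}] r4c7 is down to just 6, so r4c7=6.
Step 42. [r7c4∈{8}] r7c4 is down to just 8 ⇒ r7c4=8.
Step 43. [r7c1∈{9}] r7c1 has the single candidate 9 ⇒ r7c1=9.
Step 44. [r9c4∈{7}] r9c4 is down to just 7. So r9c4=7.
Step 45. [r4c3∈{7}] r4c3 is down to just 7. So r4c3=7.
Step 46. [r1c1∈{3}] r1c1 is down to just 3 ⇒ r1c1=3.
Step 47. [r4c2∈{2}] r4c2 has the single candidate 2. So r4c2=2.
Step 48. [r6c8∈{7}] only 7 remains possible at r6c8. So r6c8=7.
Step 49. [r2c9∈{1}] only 1 remains possible at r2c9 ⇒ r2c9=1.
Step 50. [r6c6∈{9}] r6c6 has the single candidate 9. So r6c6=9.
Step 51. [r7c7∈{2}] only 2 remains possible at r7c7 ⇒ r7c7=2.
Step 52. [r7c2∈{5}] r7c2 has the single candidate 5. So r7c2=5.

Answer: 3 9 2 1 8 5 7 6 4 / 4 6 8 3 2 7 9 5 1 / 1 7 5 9 4 6 3 2 8 / 5 2 7 4 1 8 6 9 3 / 6 4 9 5 7 3 1 8 2 / 8 3 1 2 6 9 4 7 5 / 9 5 6 8 3 1 2 4 7 / 7 1 4 6 5 2 8 3 9 / 2 8 3 7 9 4 5 1 6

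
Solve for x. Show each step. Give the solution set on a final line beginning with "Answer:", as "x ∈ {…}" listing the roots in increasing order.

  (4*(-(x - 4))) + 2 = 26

Step 1. [(4*(-(x - 4))) + 2 = 26] peel the +2: subtract 2 from each side ⇒ sub: 4*(-(x - 4)) = 24.
Step 2. [4*(-(x - 4)) = 24] 4 out front; divide by 4 ⇒ div: -(x - 4) = 6.
Step 3. [-(x - 4) = 6] flip signs both sides. So neg: x - 4 = -6.
Step 4. [x - 4 = -6] -4 is outermost — add 4 both sides. So sub: x = -2.

Answer: x ∈ {-2}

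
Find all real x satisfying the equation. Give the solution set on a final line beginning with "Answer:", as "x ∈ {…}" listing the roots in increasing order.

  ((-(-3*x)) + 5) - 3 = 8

Step 1. [((-(-3*x)) + 5) - 3 = 8] -3 is outermost — add 3 both sides, so sub: (-(-3*x)) + 5 = 11.
Step 2. [(-(-3*x)) + 5 = 11] the outer +5 inverts by subtracting 5 ⇒ sub: -(-3*x) = 6.
Step 3. [-(-3*x) = 6] LHS negated; negate both sides, so neg: -3*x = -6.
Step 4. [-3*x = -6] -3·(inner) — divide through by -3, so div: x = 2.

Answer: x ∈ {2}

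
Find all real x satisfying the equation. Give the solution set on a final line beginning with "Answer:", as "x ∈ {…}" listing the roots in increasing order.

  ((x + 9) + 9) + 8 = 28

Step 1. [((x + 9) + 9) + 8 = 28] 8 comes off first (subtract 8) ⇒ sub: (x + 9) + 9 = 20.
Step 2. [(x + 9) + 9 = 20] the outer +9 inverts by subtracting 9, so sub: x + 9 = 11.
Step 3. [x + 9 = 11] peel the +9: subtract 9 from each side ⇒ sub: x = 2.

Answer: x ∈ {2}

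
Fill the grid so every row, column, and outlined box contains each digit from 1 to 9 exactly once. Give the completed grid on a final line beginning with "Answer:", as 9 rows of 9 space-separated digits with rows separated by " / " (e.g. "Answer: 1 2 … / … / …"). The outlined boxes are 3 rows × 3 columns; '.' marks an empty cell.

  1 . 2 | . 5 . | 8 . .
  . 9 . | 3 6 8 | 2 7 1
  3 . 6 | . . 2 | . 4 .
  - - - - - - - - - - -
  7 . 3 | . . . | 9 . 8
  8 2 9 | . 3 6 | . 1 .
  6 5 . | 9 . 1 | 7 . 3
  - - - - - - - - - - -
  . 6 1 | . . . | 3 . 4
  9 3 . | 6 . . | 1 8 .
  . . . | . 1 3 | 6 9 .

Step 1. [r5c4∈{4,5,7}] r5c4 is the only open cell in row 5 admitting 7. So r5c4=7.
Step 2. [r6c3∈{4}] nothing but 4 survives at r6c3. So r6c3=4.
Step 3. [r5c9∈{5}] r5c9 has the single candidate 5, so r5c9=5.
Step 4. [r9c3∈{5,7,8}] col 3 places 8 nowhere but r9c3 ⇒ r9c3=8.
Step 5. [r8c3∈{5,7}] r8c3 is the only open cell in col 3 admitting 7 ⇒ r8c3=7.
Step 6. [r8c6∈{4,5}] row 8 places 5 nowhere but r8c6 ⇒ r8c6=5.
Step 7. [r1c4∈{4}] r1c4's peers cover all but 4. So r1c4=4.
Step 8. [r9c4∈{2}] only 2 remains possible at r9c4 ⇒ r9c4=2.
Step 9. [r9c1∈{4,5}] across row 9, 5 lands solely at r9c1 ⇒ r9c1=5.
Step 10. [r6c8∈{2}] r6c8 has the single candidate 2. So r6c8=2.
Step 11. [r1c9∈{6,9}] across col 9, 6 lands solely at r1c9 ⇒ r1c9=6.
Step 12. [r1c6∈{7,9}] in row 1, 9 fits only at r1c6. So r1c6=9.
Step 13. [r3c5∈{7}] only 7 remains possible at r3c5. So r3c5=7.
Step 14. [r8c5∈{4}] r8c5 is down to just 4. So r8c5=4.
Step 15. [r7c4∈{8}] r7c4 is down to just 8, so r7c4=8.
Step 16. [r7c5∈{9}] r7c5 has the single candidate 9, so r7c5=9.
Step 17. [r2c1∈{4}] nothing but 4 survives at r2c1 ⇒ r2c1=4.
Step 18. [r2c3∈{5}] r2c3 is down to just 5, so r2c3=5.
Step 19. [r4c4∈{5}] r4c4's peers cover all but 5. So r4c4=5.
Step 20. [r4c2∈{1}] only 1 remains possible at r4c2, so r4c2=1.
Step 21. [r8c9∈{2}] r8c9 has the single candidate 2. So r8c9=2.
Step 22. [r9c2∈{4}] r9c2's peers cover all but 4, so r9c2=4.
Step 23. [r3c4∈{1}] r3c4 has the single candidate 1. So r3c4=1.
Step 24. [r4c5∈{2}] only 2 remains possible at r4c5, so r4c5=2.
Step 25. [r3c2∈{8}] r3c2's peers cover all but 8. So r3c2=8.
Step 26. [r7c1∈{2}] r7c1 is down to just 2. So r7c1=2.
Step 27. [r4c8∈{6}] r4c8 is down to just 6. So r4c8=6.
Step 28. [r5c7∈{4}] r5c7 is down to just 4, so r5c7=4.
Step 29. [r9c9∈{7}] r9c9's peers cover all but 7. So r9c9=7.
Step 30. [r3c9∈{9}] r3c9 is down to just 9 ⇒ r3c9=9.
Step 31. [r4c6∈{4}] r4c6's peers cover all but 4, so r4c6=4.
Step 32. [r7c8∈{5}] nothing but 5 survives at r7c8, so r7c8=5.
Step 33. [r6c5∈{8}] r6c5's peers cover all but 8. So r6c5=8.
Step 34. [r3c7∈{5}] r3c7 has the single candidate 5 ⇒ r3c7=5.
Step 35. [r7c6∈{7}] nothing but 7 survives at r7c6 ⇒ r7c6=7.
Step 36. [r1c8∈{3}] r1c8 is down to just 3 ⇒ r1c8=3.
Step 37. [r1c2∈{7}] r1c2 is down to just 7, so r1c2=7.

Answer: 1 7 2 4 5 9 8 3 6 / 4 9 5 3 6 8 2 7 1 / 3 8 6 1 7 2 5 4 9 / 7 1 3 5 2 4 9 6 8 / 8 2 9 7 3 6 4 1 5 / 6 5 4 9 8 1 7 2 3 / 2 6 1 8 9 7 3 5 4 / 9 3 7 6 4 5 1 8 2 / 5 4 8 2 1 3 6 9 7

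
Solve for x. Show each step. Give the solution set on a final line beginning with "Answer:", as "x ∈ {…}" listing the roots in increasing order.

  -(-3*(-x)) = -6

Step 1. [-(-3*(-x)) = -6] leading − — multiply by −1 ⇒ neg: -3*(-x) = 6.
Step 2. [-3*(-x) = 6] -3 out front; divide by -3. So div: -x = -2.
Step 3. [-x = -2] flip signs both sides, so neg: x = 2.

Answer: x ∈ {2}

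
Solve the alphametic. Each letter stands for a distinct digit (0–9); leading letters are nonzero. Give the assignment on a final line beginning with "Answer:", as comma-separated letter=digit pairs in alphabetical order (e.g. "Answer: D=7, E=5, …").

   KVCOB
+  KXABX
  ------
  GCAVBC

Step 1. [col 1: B + X ≡ C (mod 10)] no forcing yet in column 1 (carry-in 0); C=7 is free and consistent — try it ⇒ C=7.
Step 2. [col 1: B + X ≡ C (mod 10)] column 1 (B + X ≡ C (mod 10), carry-in 0) doesn't pin B yet; pick B=4 and continue. So B=4.
Step 3. [col 1: B + X ≡ C (mod 10)] column 1 reads B+X+carry(0)=C with B=4, C=7; with digits 4,7 already taken and all letters distinct, the only value for X is 3, so X=3.
Step 4. [col 2: O + B ≡ B (mod 10)] in column 2 we have O+B≡B with carry-in 0; given B=4 and digits 3,4,7 already taken and all letters distinct, that pins O to 0. So O=0.
Step 5. [col 3: C + A ≡ V (mod 10)] several values work for A in column 3 (C + A ≡ V (mod 10), carry-in 0); try A=2. So A=2.
Step 6. [col 3: C + A ≡ V (mod 10)] column 3: given C=7, A=2, carry-in 0, and digits 0,2,3,4,7 already taken and all letters distinct, C+A≡V (mod 10) forces V=9 ⇒ V=9.
Step 7. [col 5: K + K ≡ C (mod 10)] in column 5 we have K+K≡C with carry-in 1; given C=7 and digits 0,2,3,4,7,9 already taken and all letters distinct, that pins K to 8, so K=8.
Step 8. [col 6: carry → G] column 6: given nothing yet, carry-in 1, and digits 0,2,3,4,7,8,9 already taken and all letters distinct, ·+·≡G (mod 10) forces G=1. So G=1.

Answer: A=2, B=4, C=7, G=1, K=8, O=0, V=9, X=3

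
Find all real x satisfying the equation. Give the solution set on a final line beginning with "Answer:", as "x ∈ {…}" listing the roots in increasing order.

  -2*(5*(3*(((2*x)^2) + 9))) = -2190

Step 1. [-2*(5*(3*(((2*x)^2) + 9))) = -2190] leading coefficient -2: divide by -2, so div: 5*(3*(((2*x)^2) + 9)) = 1095.
Step 2. [5*(3*(((2*x)^2) + 9)) = 1095] 5·(inner) — divide through by 5 ⇒ div: 3*(((2*x)^2) + 9) = 219.
Step 3. [3*(((2*x)^2) + 9) = 219] 3·(inner) — divide through by 3. So div: ((2*x)^2) + 9 = 73.
Step 4. [((2*x)^2) + 9 = 73] peel the +9: subtract 9 from each side, so sub: (2*x)^2 = 64.
Step 5. [(2*x)^2 = 64] LHS squared, RHS 64 ≥ 0: apply √ (±) ⇒ sqrt: 2*x = 8 or -8.
Step 6. [2*x = 8 or -8] divide by the outer 2 ⇒ div: x = 4 or -4.

Answer: x ∈ {-4, 4}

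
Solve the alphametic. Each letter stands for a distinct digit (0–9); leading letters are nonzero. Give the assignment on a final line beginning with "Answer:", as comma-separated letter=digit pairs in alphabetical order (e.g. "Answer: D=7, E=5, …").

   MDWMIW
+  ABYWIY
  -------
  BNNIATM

Step 1. [col 1: W + Y ≡ M (mod 10)] column 1 (W + Y ≡ M (mod 10), carry-in 0) doesn't pin M yet; pick M=7 and continue. So M=7.
Step 2. [B] B is the leading digit of a 7-digit sum of two 6-digit numbers; the final carry is exactly 1, so B=1.
Step 3. [col 1: W + Y ≡ M (mod 10)] W=4 is one option consistent with column 1 (W + Y ≡ M (mod 10), carry-in 0) — take it ⇒ W=4.
Step 4. [col 1: W + Y ≡ M (mod 10)] column 1 reads W+Y+carry(0)=M with W=4, M=7; with digits 1,4,7 already taken and all letters distinct, the only value for Y is 3. So Y=3.
Step 5. [col 2: I + I ≡ T (mod 10)] T=6 is one option consistent with column 2 (I + I ≡ T (mod 10), carry-in 0) — take it ⇒ T=6.
Step 6. [col 2: I + I ≡ T (mod 10)] from column 2 (T=6, carry-in 0, digits 1,3,4,6,7 already taken and all letters distinct): I must equal 8, so I=8.
Step 7. [col 3: M + W ≡ A (mod 10)] column 3 reads M+W+carry(1)=A with M=7, W=4; with digits 1,3,4,6,7,8 already taken and all letters distinct, the only value for A is 2. So A=2.
Step 8. [col 5: D + B ≡ N (mod 10)] column 5: given B=1, carry-in 0, and digits 1,2,3,4,6,7,8 already taken and all letters distinct, D+B≡N (mod 10) forces N=0, so N=0.
Step 9. [col 5: D + B ≡ N (mod 10)] in column 5 we have D+B≡N with carry-in 0; given B=1, N=0 and digits 0,1,2,3,4,6,7,8 already taken and all letters distinct, that pins D to 9 ⇒ D=9.

Answer: A=2, B=1, D=9, I=8, M=7, N=0, T=6, W=4, Y=3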